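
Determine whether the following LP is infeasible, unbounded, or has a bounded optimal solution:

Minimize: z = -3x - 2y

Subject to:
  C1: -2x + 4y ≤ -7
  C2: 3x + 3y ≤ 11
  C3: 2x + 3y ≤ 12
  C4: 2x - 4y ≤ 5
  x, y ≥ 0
C4 requires 2x - 4y ≤ 5, while C1 (-2x + 4y ≤ -7) is equivalent to 2x - 4y ≥ 7. Together they would need 7 ≤ 2x - 4y ≤ 5, which is impossible since 7 > 5. No point satisfies all constraints.

Infeasible — the constraint set is empty.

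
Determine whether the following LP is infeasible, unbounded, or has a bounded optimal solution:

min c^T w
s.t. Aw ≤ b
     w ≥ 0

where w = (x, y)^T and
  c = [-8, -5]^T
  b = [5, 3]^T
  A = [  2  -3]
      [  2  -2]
Feasible point: (0, 0) satisfies every constraint, so the LP is feasible.
Direction d = (0, 1): for each constraint row a, a·d ≤ 0 —
  (2)(0) + (-3)(1) = -3 ≤ 0
  (2)(0) + (-2)(1) = -2 ≤ 0
and d ≥ 0, so (0, 0) + t·d stays feasible for every t ≥ 0. Along this ray z = -8x - 5y changes by -5 per unit t, so z → −∞.

Unbounded: there is a feasible ray along which z → −∞.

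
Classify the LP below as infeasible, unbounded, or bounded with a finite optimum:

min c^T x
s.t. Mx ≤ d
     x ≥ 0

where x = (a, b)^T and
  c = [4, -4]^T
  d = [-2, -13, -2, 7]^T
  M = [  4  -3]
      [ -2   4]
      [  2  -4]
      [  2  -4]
One constraint requires 2a - 4b ≤ -2, while the constraint -2a + 4b ≤ -13 is equivalent to 2a - 4b ≥ 13. Together they would need 13 ≤ 2a - 4b ≤ -2, which is impossible since 13 > -2. No point satisfies all constraints.

Infeasible: no point satisfies all constraints simultaneously.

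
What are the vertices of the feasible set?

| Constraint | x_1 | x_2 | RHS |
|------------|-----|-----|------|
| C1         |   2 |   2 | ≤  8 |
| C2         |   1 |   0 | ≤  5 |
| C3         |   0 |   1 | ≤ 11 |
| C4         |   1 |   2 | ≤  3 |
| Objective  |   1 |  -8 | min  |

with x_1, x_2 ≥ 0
Each vertex is the intersection of two constraint boundaries that also satisfies all remaining constraints:
  x_1 = 0 and x_2 = 0 → (0, 0)
  x_1 + 2x_2 = 3 and x_2 = 0 → (3, 0)
  x_1 + 2x_2 = 3 and x_1 = 0 → (0, 1.5)

Vertices: (0, 0), (3, 0), (0, 1.5)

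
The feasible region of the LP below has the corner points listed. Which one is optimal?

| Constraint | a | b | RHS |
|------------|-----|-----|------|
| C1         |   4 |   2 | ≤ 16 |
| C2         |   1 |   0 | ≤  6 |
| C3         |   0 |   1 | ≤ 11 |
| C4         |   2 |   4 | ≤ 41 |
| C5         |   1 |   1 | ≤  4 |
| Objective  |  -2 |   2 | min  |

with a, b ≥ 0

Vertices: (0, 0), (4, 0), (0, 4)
Evaluating z = -2a + 2b at each vertex:
  (0, 0): z = 0
  (4, 0): z = -8
  (0, 4): z = 8

The smallest value is z = -8, attained at (4, 0).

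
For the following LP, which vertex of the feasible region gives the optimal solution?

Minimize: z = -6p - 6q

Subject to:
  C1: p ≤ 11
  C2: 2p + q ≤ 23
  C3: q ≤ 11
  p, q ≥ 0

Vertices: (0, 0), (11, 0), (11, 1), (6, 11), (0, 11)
Evaluating z = -6p - 6q at each vertex:
  (0, 0): z = 0
  (11, 0): z = -66
  (11, 1): z = -72
  (6, 11): z = -102
  (0, 11): z = -66

The smallest value is z = -102, attained at (6, 11).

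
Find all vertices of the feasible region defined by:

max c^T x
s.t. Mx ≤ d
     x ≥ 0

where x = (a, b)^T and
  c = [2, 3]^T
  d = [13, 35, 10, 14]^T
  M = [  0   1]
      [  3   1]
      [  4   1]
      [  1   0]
Each vertex is the intersection of two constraint boundaries that also satisfies all remaining constraints:
  a = 0 and b = 0 → (0, 0)
  4a + b = 10 and b = 0 → (2.5, 0)
  4a + b = 10 and a = 0 → (0, 10)

Vertices: (0, 0), (2.5, 0), (0, 10)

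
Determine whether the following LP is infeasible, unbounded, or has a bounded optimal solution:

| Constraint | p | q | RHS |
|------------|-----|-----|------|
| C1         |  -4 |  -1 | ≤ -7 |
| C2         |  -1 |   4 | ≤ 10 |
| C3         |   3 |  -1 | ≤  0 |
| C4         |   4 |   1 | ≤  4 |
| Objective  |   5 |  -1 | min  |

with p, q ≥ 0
C4 requires 4p + q ≤ 4, while C1 (-4p - q ≤ -7) is equivalent to 4p + q ≥ 7. Together they would need 7 ≤ 4p + q ≤ 4, which is impossible since 7 > 4. No point satisfies all constraints.

Infeasible — the constraint set is empty.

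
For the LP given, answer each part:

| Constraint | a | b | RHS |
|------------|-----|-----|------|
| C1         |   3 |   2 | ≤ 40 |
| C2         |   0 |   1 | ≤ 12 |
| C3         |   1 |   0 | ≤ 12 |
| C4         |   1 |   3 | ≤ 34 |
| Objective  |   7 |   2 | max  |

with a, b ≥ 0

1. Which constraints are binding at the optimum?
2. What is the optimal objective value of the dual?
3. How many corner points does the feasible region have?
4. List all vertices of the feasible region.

1. C1, C3
2. 88 (by strong duality, equal to the primal optimum)
3. 5
4. (0, 0), (12, 0), (12, 2), (7.429, 8.857), (0, 11.33)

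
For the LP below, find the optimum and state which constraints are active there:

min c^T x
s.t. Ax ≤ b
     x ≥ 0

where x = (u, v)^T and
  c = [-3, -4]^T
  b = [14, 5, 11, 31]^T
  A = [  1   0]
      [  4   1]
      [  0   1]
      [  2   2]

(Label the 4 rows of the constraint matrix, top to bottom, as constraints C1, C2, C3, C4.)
Optimal: u = 0, v = 5
Binding: C2, u ≥ 0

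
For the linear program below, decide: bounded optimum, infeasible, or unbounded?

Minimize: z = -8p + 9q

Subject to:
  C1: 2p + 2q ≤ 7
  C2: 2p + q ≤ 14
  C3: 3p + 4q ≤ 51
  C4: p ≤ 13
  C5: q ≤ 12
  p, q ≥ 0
The point (3.5, 0) satisfies every constraint, so the LP is feasible; the constraints give p ≤ 13 and q ≤ 12, which with p, q ≥ 0 keep the feasible region inside a bounded box. A feasible, bounded LP attains a finite optimum at a vertex.

Evaluating z = -8p + 9q at each vertex:
  (0, 0): z = 0
  (3.5, 0): z = -28
  (0, 3.5): z = 31.5

Feasible with finite optimum z* = -28 at (3.5, 0).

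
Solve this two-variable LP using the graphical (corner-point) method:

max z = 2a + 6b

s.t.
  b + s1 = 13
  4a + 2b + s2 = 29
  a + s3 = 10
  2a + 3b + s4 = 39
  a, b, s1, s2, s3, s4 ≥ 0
Each vertex is the intersection of two constraint boundaries that also satisfies all remaining constraints:
  a = 0 and b = 0 → (0, 0)
  4a + 2b = 29 and b = 0 → (7.25, 0)
  4a + 2b = 29 and 2a + 3b = 39 → (1.125, 12.25)
  b = 13 and 2a + 3b = 39 → (0, 13)

Evaluating z = 2a + 6b at each vertex:
  (0, 0): z = 0
  (7.25, 0): z = 14.5
  (1.125, 12.25): z = 75.75
  (0, 13): z = 78

The maximum is at (0, 13) with z = 78.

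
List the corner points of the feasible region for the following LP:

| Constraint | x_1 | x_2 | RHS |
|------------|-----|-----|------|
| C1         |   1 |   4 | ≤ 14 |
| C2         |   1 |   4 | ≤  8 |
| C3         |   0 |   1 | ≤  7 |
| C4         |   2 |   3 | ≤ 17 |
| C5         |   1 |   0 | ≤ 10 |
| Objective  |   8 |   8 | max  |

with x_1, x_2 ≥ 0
Each vertex is the intersection of two constraint boundaries that also satisfies all remaining constraints:
  x_1 = 0 and x_2 = 0 → (0, 0)
  x_1 + 4x_2 = 8 and x_2 = 0 → (8, 0)
  x_1 + 4x_2 = 8 and x_1 = 0 → (0, 2)

Vertices: (0, 0), (8, 0), (0, 2)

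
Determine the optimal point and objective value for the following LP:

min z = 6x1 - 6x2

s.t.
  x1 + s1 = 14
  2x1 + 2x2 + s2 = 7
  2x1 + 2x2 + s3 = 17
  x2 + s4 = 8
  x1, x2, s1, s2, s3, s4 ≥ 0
Each vertex is the intersection of two constraint boundaries that also satisfies all remaining constraints:
  x1 = 0 and x2 = 0 → (0, 0)
  2x1 + 2x2 = 7 and x2 = 0 → (3.5, 0)
  2x1 + 2x2 = 7 and x1 = 0 → (0, 3.5)

Evaluating z = 6x1 - 6x2 at each vertex:
  (0, 0): z = 0
  (3.5, 0): z = 21
  (0, 3.5): z = -21

The minimum is at (0, 3.5) with z = -21.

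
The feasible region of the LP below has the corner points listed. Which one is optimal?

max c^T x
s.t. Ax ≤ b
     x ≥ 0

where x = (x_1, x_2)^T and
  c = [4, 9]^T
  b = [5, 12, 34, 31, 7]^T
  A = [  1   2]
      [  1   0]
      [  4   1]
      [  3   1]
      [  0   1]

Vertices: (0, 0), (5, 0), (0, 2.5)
(0, 2.5) with z = 22.5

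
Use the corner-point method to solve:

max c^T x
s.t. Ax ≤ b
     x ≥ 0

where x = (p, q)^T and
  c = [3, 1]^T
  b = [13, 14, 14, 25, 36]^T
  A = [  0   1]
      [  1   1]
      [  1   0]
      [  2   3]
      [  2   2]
p = 12.5, q = 0, z = 37.5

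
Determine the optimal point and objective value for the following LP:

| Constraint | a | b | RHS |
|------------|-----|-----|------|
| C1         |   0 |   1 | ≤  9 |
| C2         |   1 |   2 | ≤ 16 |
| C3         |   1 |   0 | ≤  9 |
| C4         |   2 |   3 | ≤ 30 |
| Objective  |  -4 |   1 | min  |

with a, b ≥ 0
a = 9, b = 0, z = -36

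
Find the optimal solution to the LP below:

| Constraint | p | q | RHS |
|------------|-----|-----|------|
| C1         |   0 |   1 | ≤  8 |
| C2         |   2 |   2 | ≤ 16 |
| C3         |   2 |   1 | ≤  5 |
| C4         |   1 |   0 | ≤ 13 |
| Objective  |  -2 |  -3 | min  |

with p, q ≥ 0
p = 0, q = 5, z = -15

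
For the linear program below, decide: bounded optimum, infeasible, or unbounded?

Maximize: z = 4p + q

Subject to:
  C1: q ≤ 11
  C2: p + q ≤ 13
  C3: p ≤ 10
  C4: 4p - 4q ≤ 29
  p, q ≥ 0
The point (10, 3) satisfies every constraint, so the LP is feasible; the constraints give p ≤ 10 and q ≤ 11, which with p, q ≥ 0 keep the feasible region inside a bounded box. A feasible, bounded LP attains a finite optimum at a vertex.

Feasible with finite optimum z* = 43 at (10, 3).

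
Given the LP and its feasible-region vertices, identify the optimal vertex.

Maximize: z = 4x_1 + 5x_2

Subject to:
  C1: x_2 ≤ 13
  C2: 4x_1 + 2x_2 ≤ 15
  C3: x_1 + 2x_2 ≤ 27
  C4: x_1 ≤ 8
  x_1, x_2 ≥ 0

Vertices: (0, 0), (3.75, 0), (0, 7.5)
(0, 7.5) with z = 37.5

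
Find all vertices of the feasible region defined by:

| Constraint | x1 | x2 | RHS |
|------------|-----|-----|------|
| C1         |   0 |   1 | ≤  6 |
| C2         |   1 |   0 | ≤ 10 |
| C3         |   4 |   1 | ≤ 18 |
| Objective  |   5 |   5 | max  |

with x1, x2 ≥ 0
Each vertex is the intersection of two constraint boundaries that also satisfies all remaining constraints:
  x1 = 0 and x2 = 0 → (0, 0)
  4x1 + x2 = 18 and x2 = 0 → (4.5, 0)
  x2 = 6 and 4x1 + x2 = 18 → (3, 6)
  x2 = 6 and x1 = 0 → (0, 6)

Vertices: (0, 0), (4.5, 0), (3, 6), (0, 6)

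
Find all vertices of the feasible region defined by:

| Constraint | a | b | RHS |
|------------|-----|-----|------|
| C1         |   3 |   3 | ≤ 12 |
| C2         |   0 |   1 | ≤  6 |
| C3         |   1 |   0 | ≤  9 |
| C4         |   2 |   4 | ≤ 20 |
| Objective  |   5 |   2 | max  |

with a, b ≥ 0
Each vertex is the intersection of two constraint boundaries that also satisfies all remaining constraints:
  a = 0 and b = 0 → (0, 0)
  3a + 3b = 12 and b = 0 → (4, 0)
  3a + 3b = 12 and a = 0 → (0, 4)

Vertices: (0, 0), (4, 0), (0, 4)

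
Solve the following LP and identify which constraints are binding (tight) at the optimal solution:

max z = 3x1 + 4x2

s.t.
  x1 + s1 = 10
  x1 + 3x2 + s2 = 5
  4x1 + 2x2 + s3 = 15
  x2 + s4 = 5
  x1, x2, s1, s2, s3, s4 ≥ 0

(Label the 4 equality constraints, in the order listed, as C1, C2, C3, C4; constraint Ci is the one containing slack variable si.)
Optimal: x1 = 3.5, x2 = 0.5
Binding: C2, C3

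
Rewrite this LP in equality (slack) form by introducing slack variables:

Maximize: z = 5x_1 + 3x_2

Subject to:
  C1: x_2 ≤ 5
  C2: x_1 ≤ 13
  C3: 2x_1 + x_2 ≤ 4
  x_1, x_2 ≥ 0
max z = 5x_1 + 3x_2

s.t.
  x_2 + s1 = 5
  x_1 + s2 = 13
  2x_1 + x_2 + s3 = 4
  x_1, x_2, s1, s2, s3 ≥ 0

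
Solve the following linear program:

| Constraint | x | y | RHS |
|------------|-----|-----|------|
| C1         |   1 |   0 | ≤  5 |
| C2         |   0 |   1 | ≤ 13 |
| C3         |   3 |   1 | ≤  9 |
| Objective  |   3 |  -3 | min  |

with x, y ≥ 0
x = 0, y = 9, z = -27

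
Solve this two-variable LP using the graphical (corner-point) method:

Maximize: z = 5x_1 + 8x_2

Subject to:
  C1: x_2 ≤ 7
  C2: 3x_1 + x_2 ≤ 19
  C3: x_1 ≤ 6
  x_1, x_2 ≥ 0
Each vertex is the intersection of two constraint boundaries that also satisfies all remaining constraints:
  x_1 = 0 and x_2 = 0 → (0, 0)
  x_1 = 6 and x_2 = 0 → (6, 0)
  3x_1 + x_2 = 19 and x_1 = 6 → (6, 1)
  x_2 = 7 and 3x_1 + x_2 = 19 → (4, 7)
  x_2 = 7 and x_1 = 0 → (0, 7)

Evaluating z = 5x_1 + 8x_2 at each vertex:
  (0, 0): z = 0
  (6, 0): z = 30
  (6, 1): z = 38
  (4, 7): z = 76
  (0, 7): z = 56

The maximum is at (4, 7) with z = 76.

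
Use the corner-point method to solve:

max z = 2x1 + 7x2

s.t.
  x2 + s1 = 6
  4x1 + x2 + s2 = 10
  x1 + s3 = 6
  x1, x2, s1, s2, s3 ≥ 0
Each vertex is the intersection of two constraint boundaries that also satisfies all remaining constraints:
  x1 = 0 and x2 = 0 → (0, 0)
  4x1 + x2 = 10 and x2 = 0 → (2.5, 0)
  x2 = 6 and 4x1 + x2 = 10 → (1, 6)
  x2 = 6 and x1 = 0 → (0, 6)

Evaluating z = 2x1 + 7x2 at each vertex:
  (0, 0): z = 0
  (2.5, 0): z = 5
  (1, 6): z = 44
  (0, 6): z = 42

The maximum is at (1, 6) with z = 44.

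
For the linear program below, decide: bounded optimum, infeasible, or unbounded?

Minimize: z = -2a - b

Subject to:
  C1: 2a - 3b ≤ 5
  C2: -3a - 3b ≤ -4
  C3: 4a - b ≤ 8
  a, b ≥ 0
Feasible point: (0, 2) satisfies every constraint, so the LP is feasible.
Direction d = (0, 1): for each constraint row a, a·d ≤ 0 —
  (2)(0) + (-3)(1) = -3 ≤ 0
  (-3)(0) + (-3)(1) = -3 ≤ 0
  (4)(0) + (-1)(1) = -1 ≤ 0
and d ≥ 0, so (0, 2) + t·d stays feasible for every t ≥ 0. Along this ray z = -2a - b changes by -1 per unit t, so z → −∞.

Unbounded — the objective can decrease without bound over the feasible region.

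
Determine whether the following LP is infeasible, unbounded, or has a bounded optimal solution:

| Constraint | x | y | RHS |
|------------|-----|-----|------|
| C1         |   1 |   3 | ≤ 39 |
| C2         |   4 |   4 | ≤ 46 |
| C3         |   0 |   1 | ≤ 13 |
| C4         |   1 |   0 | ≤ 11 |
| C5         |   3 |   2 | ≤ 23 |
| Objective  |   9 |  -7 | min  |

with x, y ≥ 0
The point (0, 11.5) satisfies every constraint, so the LP is feasible; the constraints give x ≤ 11 and y ≤ 13, which with x, y ≥ 0 keep the feasible region inside a bounded box. A feasible, bounded LP attains a finite optimum at a vertex.

The LP has an optimal solution: (0, 11.5) with z = -80.5.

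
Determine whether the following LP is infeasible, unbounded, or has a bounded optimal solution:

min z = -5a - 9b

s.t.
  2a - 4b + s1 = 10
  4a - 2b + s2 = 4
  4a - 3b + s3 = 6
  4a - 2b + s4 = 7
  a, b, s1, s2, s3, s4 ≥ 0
Feasible point: (0, 0) satisfies every constraint, so the LP is feasible.
Direction d = (0, 1): for each constraint row a, a·d ≤ 0 —
  (2)(0) + (-4)(1) = -4 ≤ 0
  (4)(0) + (-2)(1) = -2 ≤ 0
  (4)(0) + (-3)(1) = -3 ≤ 0
  (4)(0) + (-2)(1) = -2 ≤ 0
and d ≥ 0, so (0, 0) + t·d stays feasible for every t ≥ 0. Along this ray z = -5a - 9b changes by -9 per unit t, so z → −∞.

Unbounded — the objective can decrease without bound over the feasible region.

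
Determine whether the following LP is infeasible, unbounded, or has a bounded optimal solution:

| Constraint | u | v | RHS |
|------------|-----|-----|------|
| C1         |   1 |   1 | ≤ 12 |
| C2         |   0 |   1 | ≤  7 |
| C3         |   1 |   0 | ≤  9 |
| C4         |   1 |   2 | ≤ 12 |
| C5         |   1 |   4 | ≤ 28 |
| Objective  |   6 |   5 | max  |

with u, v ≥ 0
The point (9, 1.5) satisfies every constraint, so the LP is feasible; the constraints give u ≤ 9 and v ≤ 7, which with u, v ≥ 0 keep the feasible region inside a bounded box. A feasible, bounded LP attains a finite optimum at a vertex.

Evaluating z = 6u + 5v at each vertex:
  (0, 0): z = 0
  (9, 0): z = 54
  (9, 1.5): z = 61.5
  (0, 6): z = 30

Feasible with finite optimum z* = 61.5 at (9, 1.5).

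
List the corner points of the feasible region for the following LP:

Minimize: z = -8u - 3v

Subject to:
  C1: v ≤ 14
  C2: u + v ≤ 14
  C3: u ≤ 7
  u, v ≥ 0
Each vertex is the intersection of two constraint boundaries that also satisfies all remaining constraints:
  u = 0 and v = 0 → (0, 0)
  u = 7 and v = 0 → (7, 0)
  u + v = 14 and u = 7 → (7, 7)
  v = 14 and u + v = 14 → (0, 14)

Vertices: (0, 0), (7, 0), (7, 7), (0, 14)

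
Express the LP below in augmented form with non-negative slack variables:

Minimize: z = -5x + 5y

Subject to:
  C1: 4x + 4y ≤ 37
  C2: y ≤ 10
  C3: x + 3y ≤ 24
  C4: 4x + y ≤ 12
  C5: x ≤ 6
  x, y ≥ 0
min z = -5x + 5y

s.t.
  4x + 4y + s1 = 37
  y + s2 = 10
  x + 3y + s3 = 24
  4x + y + s4 = 12
  x + s5 = 6
  x, y, s1, s2, s3, s4, s5 ≥ 0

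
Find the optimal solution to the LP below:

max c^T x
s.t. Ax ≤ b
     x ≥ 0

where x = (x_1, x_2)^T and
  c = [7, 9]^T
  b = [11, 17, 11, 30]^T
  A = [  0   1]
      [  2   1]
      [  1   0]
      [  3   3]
Each vertex is the intersection of two constraint boundaries that also satisfies all remaining constraints:
  x_1 = 0 and x_2 = 0 → (0, 0)
  2x_1 + x_2 = 17 and x_2 = 0 → (8.5, 0)
  2x_1 + x_2 = 17 and 3x_1 + 3x_2 = 30 → (7, 3)
  3x_1 + 3x_2 = 30 and x_1 = 0 → (0, 10)

Evaluating z = 7x_1 + 9x_2 at each vertex:
  (0, 0): z = 0
  (8.5, 0): z = 59.5
  (7, 3): z = 76
  (0, 10): z = 90

The maximum is at (0, 10) with z = 90.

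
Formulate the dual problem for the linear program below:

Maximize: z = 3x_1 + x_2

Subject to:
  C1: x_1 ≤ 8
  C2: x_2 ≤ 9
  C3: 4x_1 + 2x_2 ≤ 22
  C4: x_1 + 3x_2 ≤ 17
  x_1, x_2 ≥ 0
Minimize: z = 8y1 + 9y2 + 22y3 + 17y4

Subject to:
  C1: -y1 - 4y3 - y4 ≤ -3
  C2: -y2 - 2y3 - 3y4 ≤ -1
  y1, y2, y3, y4 ≥ 0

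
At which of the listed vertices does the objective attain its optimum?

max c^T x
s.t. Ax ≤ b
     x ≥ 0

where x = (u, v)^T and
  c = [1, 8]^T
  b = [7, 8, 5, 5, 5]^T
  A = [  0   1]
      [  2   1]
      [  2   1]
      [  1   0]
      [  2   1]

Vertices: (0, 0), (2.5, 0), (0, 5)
(0, 5) with z = 40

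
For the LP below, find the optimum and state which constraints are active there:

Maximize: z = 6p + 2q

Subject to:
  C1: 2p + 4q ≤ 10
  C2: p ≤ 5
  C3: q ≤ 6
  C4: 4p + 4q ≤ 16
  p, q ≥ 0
Optimal: p = 4, q = 0
Slack at optimum:
  C1: slack = 2
  C2: slack = 1
  C3: slack = 6
  C4: slack = 0 (binding)
  p ≥ 0: p = 4
  q ≥ 0: q = 0 (binding)
Binding constraints: C4, q ≥ 0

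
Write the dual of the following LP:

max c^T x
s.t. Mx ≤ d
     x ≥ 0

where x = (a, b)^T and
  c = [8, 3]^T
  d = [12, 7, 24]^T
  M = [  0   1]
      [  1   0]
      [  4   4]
Minimize: z = 12y1 + 7y2 + 24y3

Subject to:
  C1: -y2 - 4y3 ≤ -8
  C2: -y1 - 4y3 ≤ -3
  y1, y2, y3 ≥ 0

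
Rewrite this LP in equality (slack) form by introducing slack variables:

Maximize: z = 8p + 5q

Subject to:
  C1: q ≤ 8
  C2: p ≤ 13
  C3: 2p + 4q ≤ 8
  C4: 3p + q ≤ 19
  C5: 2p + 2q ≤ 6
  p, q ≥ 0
max z = 8p + 5q

s.t.
  q + s1 = 8
  p + s2 = 13
  2p + 4q + s3 = 8
  3p + q + s4 = 19
  2p + 2q + s5 = 6
  p, q, s1, s2, s3, s4, s5 ≥ 0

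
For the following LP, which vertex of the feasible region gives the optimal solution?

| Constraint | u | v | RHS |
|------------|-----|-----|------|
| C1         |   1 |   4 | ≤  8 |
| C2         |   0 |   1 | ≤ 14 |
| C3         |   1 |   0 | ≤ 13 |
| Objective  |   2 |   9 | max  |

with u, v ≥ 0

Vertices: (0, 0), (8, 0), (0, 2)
(0, 2) with z = 18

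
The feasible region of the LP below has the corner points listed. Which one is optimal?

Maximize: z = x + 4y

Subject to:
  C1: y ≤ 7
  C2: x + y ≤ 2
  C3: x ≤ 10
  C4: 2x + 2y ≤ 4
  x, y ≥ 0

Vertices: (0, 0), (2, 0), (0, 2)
(0, 2) with z = 8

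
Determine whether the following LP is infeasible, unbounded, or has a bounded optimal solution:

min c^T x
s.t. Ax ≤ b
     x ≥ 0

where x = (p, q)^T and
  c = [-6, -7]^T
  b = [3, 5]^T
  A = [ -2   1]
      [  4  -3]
Feasible point: (0, 0) satisfies every constraint, so the LP is feasible.
Direction d = (1, 2): for each constraint row a, a·d ≤ 0 —
  (-2)(1) + (1)(2) = 0 ≤ 0
  (4)(1) + (-3)(2) = -2 ≤ 0
and d ≥ 0, so (0, 0) + t·d stays feasible for every t ≥ 0. Along this ray z = -6p - 7q changes by -20 per unit t, so z → −∞.

The LP is unbounded; z can be made arbitrarily small.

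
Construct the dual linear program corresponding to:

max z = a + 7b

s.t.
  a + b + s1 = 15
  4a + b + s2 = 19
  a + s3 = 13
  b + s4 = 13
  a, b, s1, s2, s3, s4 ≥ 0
Minimize: z = 15y1 + 19y2 + 13y3 + 13y4

Subject to:
  C1: -y1 - 4y2 - y3 ≤ -1
  C2: -y1 - y2 - y4 ≤ -7
  y1, y2, y3, y4 ≥ 0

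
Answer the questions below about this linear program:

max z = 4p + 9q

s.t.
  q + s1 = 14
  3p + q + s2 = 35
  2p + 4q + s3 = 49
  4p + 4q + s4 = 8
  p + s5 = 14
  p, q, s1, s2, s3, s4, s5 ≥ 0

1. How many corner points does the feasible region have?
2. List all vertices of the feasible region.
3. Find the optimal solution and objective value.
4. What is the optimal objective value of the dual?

1. 3
2. (0, 0), (2, 0), (0, 2)
3. p = 0, q = 2, z = 18
4. 18 (by strong duality, equal to the primal optimum)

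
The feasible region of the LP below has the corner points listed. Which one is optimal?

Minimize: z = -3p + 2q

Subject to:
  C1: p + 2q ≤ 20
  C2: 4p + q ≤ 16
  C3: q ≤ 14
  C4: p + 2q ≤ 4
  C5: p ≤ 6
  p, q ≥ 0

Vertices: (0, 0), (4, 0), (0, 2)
Evaluating z = -3p + 2q at each vertex:
  (0, 0): z = 0
  (4, 0): z = -12
  (0, 2): z = 4

The smallest value is z = -12, attained at (4, 0).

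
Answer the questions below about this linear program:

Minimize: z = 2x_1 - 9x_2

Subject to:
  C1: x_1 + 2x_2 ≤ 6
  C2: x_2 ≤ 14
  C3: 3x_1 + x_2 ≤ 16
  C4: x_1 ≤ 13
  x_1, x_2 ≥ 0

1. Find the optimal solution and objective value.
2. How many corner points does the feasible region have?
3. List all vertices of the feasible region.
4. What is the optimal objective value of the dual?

1. x_1 = 0, x_2 = 3, z = -27
2. 4
3. (0, 0), (5.333, 0), (5.2, 0.4), (0, 3)
4. -27 (by strong duality, equal to the primal optimum)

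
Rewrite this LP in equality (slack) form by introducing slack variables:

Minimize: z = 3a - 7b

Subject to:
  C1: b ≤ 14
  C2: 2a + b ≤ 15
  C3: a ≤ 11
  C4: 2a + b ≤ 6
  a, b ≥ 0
min z = 3a - 7b

s.t.
  b + s1 = 14
  2a + b + s2 = 15
  a + s3 = 11
  2a + b + s4 = 6
  a, b, s1, s2, s3, s4 ≥ 0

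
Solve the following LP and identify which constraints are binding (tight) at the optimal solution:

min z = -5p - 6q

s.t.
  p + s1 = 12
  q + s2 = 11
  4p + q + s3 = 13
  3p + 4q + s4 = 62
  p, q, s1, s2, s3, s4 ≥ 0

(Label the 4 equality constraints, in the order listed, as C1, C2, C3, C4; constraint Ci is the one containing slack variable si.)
Optimal: p = 0.5, q = 11
Binding: C2, C3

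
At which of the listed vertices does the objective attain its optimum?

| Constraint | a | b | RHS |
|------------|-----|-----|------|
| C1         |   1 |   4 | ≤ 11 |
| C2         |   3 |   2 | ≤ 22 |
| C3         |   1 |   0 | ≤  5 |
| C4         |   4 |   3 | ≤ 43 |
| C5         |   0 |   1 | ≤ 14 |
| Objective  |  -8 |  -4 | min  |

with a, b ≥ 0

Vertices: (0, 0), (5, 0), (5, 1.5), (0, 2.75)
(5, 1.5) with z = -46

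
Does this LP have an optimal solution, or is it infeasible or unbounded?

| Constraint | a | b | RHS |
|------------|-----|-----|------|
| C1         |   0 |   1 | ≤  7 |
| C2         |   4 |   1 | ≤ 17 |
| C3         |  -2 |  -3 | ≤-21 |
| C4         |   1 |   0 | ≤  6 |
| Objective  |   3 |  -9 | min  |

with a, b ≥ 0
The point (0, 7) satisfies every constraint, so the LP is feasible; the constraints give a ≤ 6 and b ≤ 7, which with a, b ≥ 0 keep the feasible region inside a bounded box. A feasible, bounded LP attains a finite optimum at a vertex.

Bounded optimum: z* = -63 at (0, 7).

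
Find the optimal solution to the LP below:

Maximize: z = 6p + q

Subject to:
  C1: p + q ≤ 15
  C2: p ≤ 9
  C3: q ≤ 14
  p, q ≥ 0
Each vertex is the intersection of two constraint boundaries that also satisfies all remaining constraints:
  p = 0 and q = 0 → (0, 0)
  p = 9 and q = 0 → (9, 0)
  p + q = 15 and p = 9 → (9, 6)
  p + q = 15 and q = 14 → (1, 14)
  q = 14 and p = 0 → (0, 14)

Evaluating z = 6p + q at each vertex:
  (0, 0): z = 0
  (9, 0): z = 54
  (9, 6): z = 60
  (1, 14): z = 20
  (0, 14): z = 14

The maximum is at (9, 6) with z = 60.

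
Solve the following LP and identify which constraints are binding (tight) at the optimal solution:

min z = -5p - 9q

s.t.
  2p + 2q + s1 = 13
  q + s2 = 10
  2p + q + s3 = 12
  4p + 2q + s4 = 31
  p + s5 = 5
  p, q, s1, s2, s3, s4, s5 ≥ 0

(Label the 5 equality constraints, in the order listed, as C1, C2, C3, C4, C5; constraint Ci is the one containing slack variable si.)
Optimal: p = 0, q = 6.5
Slack at optimum:
  C1: slack = 0 (binding)
  C2: slack = 3.5
  C3: slack = 5.5
  C4: slack = 18
  C5: slack = 5
  p ≥ 0: p = 0 (binding)
  q ≥ 0: q = 6.5
Binding constraints: C1, p ≥ 0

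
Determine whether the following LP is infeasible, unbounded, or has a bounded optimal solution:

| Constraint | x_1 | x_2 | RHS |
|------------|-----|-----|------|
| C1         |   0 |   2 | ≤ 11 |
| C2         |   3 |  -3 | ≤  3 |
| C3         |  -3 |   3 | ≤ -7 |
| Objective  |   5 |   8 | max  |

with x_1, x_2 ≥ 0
C2 requires 3x_1 - 3x_2 ≤ 3, while C3 (-3x_1 + 3x_2 ≤ -7) is equivalent to 3x_1 - 3x_2 ≥ 7. Together they would need 7 ≤ 3x_1 - 3x_2 ≤ 3, which is impossible since 7 > 3. No point satisfies all constraints.

Infeasible — the constraint set is empty.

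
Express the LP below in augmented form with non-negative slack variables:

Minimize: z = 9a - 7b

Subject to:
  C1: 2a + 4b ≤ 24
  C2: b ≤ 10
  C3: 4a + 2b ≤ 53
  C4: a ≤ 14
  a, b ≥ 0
min z = 9a - 7b

s.t.
  2a + 4b + s1 = 24
  b + s2 = 10
  4a + 2b + s3 = 53
  a + s4 = 14
  a, b, s1, s2, s3, s4 ≥ 0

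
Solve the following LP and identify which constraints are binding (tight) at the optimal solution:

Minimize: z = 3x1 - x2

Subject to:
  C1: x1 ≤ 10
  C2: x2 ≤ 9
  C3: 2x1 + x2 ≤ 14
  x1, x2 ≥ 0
Optimal: x1 = 0, x2 = 9
Slack at optimum:
  C1: slack = 10
  C2: slack = 0 (binding)
  C3: slack = 5
  x1 ≥ 0: x1 = 0 (binding)
  x2 ≥ 0: x2 = 9
Binding constraints: C2, x1 ≥ 0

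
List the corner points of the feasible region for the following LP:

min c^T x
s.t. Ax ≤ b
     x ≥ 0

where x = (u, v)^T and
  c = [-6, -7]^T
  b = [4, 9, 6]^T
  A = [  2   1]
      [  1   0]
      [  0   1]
Each vertex is the intersection of two constraint boundaries that also satisfies all remaining constraints:
  u = 0 and v = 0 → (0, 0)
  2u + v = 4 and v = 0 → (2, 0)
  2u + v = 4 and u = 0 → (0, 4)

Vertices: (0, 0), (2, 0), (0, 4)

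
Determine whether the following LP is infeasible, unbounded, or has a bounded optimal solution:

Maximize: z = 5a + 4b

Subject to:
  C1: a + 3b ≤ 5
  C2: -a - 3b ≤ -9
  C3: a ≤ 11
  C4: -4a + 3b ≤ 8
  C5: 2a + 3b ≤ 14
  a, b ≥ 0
C1 requires a + 3b ≤ 5, while C2 (-a - 3b ≤ -9) is equivalent to a + 3b ≥ 9. Together they would need 9 ≤ a + 3b ≤ 5, which is impossible since 9 > 5. No point satisfies all constraints.

The feasible region is empty; the LP is infeasible.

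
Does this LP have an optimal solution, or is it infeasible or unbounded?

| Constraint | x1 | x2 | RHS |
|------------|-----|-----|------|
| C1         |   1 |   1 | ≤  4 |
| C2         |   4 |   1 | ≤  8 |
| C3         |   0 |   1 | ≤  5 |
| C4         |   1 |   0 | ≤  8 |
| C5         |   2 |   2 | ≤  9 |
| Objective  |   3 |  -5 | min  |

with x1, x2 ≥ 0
The point (0, 4) satisfies every constraint, so the LP is feasible; the constraints give x1 ≤ 8 and x2 ≤ 5, which with x1, x2 ≥ 0 keep the feasible region inside a bounded box. A feasible, bounded LP attains a finite optimum at a vertex.

Evaluating z = 3x1 - 5x2 at each vertex:
  (0, 0): z = 0
  (2, 0): z = 6
  (1.333, 2.667): z = -9.333
  (0, 4): z = -20

Feasible with finite optimum z* = -20 at (0, 4).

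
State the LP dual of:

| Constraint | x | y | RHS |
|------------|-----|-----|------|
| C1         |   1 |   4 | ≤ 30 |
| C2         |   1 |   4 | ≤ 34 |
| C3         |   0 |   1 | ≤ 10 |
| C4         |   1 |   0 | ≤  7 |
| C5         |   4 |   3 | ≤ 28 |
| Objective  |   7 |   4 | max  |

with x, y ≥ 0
Minimize: z = 30y1 + 34y2 + 10y3 + 7y4 + 28y5

Subject to:
  C1: -y1 - y2 - y4 - 4y5 ≤ -7
  C2: -4y1 - 4y2 - y3 - 3y5 ≤ -4
  y1, y2, y3, y4, y5 ≥ 0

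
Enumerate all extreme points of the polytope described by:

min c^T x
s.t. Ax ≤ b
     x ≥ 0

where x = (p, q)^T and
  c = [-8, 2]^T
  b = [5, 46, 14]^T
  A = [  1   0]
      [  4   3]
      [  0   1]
Each vertex is the intersection of two constraint boundaries that also satisfies all remaining constraints:
  p = 0 and q = 0 → (0, 0)
  p = 5 and q = 0 → (5, 0)
  p = 5 and 4p + 3q = 46 → (5, 8.667)
  4p + 3q = 46 and q = 14 → (1, 14)
  q = 14 and p = 0 → (0, 14)

Vertices: (0, 0), (5, 0), (5, 8.667), (1, 14), (0, 14)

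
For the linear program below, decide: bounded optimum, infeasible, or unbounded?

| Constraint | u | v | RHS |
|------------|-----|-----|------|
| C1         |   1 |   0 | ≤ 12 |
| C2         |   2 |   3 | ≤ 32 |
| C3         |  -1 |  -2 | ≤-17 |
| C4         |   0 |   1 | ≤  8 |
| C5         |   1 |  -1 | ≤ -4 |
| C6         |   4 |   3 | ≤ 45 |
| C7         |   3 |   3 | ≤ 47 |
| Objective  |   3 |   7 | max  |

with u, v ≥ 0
The point (4, 8) satisfies every constraint, so the LP is feasible; the constraints give u ≤ 12 and v ≤ 8, which with u, v ≥ 0 keep the feasible region inside a bounded box. A feasible, bounded LP attains a finite optimum at a vertex.

Evaluating z = 3u + 7v at each vertex:
  (3, 7): z = 58
  (4, 8): z = 68
  (1, 8): z = 59

Bounded optimum: z* = 68 at (4, 8).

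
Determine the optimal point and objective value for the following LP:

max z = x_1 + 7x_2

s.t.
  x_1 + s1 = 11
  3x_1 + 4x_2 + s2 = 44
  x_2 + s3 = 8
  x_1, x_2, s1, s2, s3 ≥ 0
x_1 = 4, x_2 = 8, z = 60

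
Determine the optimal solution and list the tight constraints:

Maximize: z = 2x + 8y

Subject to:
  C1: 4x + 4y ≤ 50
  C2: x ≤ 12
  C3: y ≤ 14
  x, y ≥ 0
Optimal: x = 0, y = 12.5
Slack at optimum:
  C1: slack = 0 (binding)
  C2: slack = 12
  C3: slack = 1.5
  x ≥ 0: x = 0 (binding)
  y ≥ 0: y = 12.5
Binding constraints: C1, x ≥ 0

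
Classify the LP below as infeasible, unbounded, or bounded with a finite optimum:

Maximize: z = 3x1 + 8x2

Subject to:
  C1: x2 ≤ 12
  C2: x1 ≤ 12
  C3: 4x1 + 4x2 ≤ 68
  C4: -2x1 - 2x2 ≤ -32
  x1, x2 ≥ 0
The point (5, 12) satisfies every constraint, so the LP is feasible; the constraints give x1 ≤ 12 and x2 ≤ 12, which with x1, x2 ≥ 0 keep the feasible region inside a bounded box. A feasible, bounded LP attains a finite optimum at a vertex.

Evaluating z = 3x1 + 8x2 at each vertex:
  (12, 4): z = 68
  (12, 5): z = 76
  (5, 12): z = 111
  (4, 12): z = 108

Bounded optimum: z* = 111 at (5, 12).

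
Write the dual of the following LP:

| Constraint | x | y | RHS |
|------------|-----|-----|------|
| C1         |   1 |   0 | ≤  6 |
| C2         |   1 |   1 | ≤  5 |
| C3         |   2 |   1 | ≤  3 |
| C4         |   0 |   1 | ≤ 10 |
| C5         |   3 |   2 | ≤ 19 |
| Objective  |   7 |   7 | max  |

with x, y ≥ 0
Minimize: z = 6y1 + 5y2 + 3y3 + 10y4 + 19y5

Subject to:
  C1: -y1 - y2 - 2y3 - 3y5 ≤ -7
  C2: -y2 - y3 - y4 - 2y5 ≤ -7
  y1, y2, y3, y4, y5 ≥ 0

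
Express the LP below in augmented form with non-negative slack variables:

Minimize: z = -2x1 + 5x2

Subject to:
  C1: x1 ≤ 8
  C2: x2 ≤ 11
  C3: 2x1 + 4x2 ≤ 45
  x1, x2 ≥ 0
min z = -2x1 + 5x2

s.t.
  x1 + s1 = 8
  x2 + s2 = 11
  2x1 + 4x2 + s3 = 45
  x1, x2, s1, s2, s3 ≥ 0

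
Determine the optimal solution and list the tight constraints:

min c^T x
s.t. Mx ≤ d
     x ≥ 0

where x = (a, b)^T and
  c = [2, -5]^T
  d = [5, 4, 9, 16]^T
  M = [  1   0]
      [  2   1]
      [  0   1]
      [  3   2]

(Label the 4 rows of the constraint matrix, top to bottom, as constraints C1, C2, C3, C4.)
Optimal: a = 0, b = 4
Binding: C2, a ≥ 0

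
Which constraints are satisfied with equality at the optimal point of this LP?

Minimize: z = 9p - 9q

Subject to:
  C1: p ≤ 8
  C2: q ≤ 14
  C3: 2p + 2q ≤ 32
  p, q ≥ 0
Optimal: p = 0, q = 14
Binding: C2, p ≥ 0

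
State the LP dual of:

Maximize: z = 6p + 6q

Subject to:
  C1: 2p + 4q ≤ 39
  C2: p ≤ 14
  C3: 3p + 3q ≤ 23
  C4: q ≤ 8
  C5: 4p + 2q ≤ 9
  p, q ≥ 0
Minimize: z = 39y1 + 14y2 + 23y3 + 8y4 + 9y5

Subject to:
  C1: -2y1 - y2 - 3y3 - 4y5 ≤ -6
  C2: -4y1 - 3y3 - y4 - 2y5 ≤ -6
  y1, y2, y3, y4, y5 ≥ 0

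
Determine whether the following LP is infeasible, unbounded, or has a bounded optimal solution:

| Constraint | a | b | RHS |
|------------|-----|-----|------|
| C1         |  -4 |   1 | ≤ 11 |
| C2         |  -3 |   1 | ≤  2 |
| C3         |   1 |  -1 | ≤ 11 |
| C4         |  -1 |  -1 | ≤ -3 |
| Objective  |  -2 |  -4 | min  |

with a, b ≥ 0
Feasible point: (1, 2) satisfies every constraint, so the LP is feasible.
Direction d = (1, 1): for each constraint row a, a·d ≤ 0 —
  (-4)(1) + (1)(1) = -3 ≤ 0
  (-3)(1) + (1)(1) = -2 ≤ 0
  (1)(1) + (-1)(1) = 0 ≤ 0
  (-1)(1) + (-1)(1) = -2 ≤ 0
and d ≥ 0, so (1, 2) + t·d stays feasible for every t ≥ 0. Along this ray z = -2a - 4b changes by -6 per unit t, so z → −∞.

The LP is unbounded; z can be made arbitrarily small.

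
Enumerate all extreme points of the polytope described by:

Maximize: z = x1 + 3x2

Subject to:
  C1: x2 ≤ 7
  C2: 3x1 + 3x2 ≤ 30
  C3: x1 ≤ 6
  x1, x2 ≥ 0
Each vertex is the intersection of two constraint boundaries that also satisfies all remaining constraints:
  x1 = 0 and x2 = 0 → (0, 0)
  x1 = 6 and x2 = 0 → (6, 0)
  3x1 + 3x2 = 30 and x1 = 6 → (6, 4)
  x2 = 7 and 3x1 + 3x2 = 30 → (3, 7)
  x2 = 7 and x1 = 0 → (0, 7)

Vertices: (0, 0), (6, 0), (6, 4), (3, 7), (0, 7)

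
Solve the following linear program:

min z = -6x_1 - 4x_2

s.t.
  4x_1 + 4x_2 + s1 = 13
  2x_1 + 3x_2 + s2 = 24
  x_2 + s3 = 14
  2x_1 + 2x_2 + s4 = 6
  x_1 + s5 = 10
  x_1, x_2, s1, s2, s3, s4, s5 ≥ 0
x_1 = 3, x_2 = 0, z = -18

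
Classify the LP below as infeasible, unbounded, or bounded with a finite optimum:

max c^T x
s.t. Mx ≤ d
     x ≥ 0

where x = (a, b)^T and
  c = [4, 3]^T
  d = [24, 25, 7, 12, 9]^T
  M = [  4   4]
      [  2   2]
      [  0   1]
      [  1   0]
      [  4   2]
The point (0, 4.5) satisfies every constraint, so the LP is feasible; the constraints give a ≤ 12 and b ≤ 7, which with a, b ≥ 0 keep the feasible region inside a bounded box. A feasible, bounded LP attains a finite optimum at a vertex.

Bounded optimum: z* = 13.5 at (0, 4.5).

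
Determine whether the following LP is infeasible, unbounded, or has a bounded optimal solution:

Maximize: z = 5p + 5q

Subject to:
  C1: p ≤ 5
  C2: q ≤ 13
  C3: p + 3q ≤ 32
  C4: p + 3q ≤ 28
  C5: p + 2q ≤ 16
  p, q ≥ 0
The point (5, 5.5) satisfies every constraint, so the LP is feasible; the constraints give p ≤ 5 and q ≤ 13, which with p, q ≥ 0 keep the feasible region inside a bounded box. A feasible, bounded LP attains a finite optimum at a vertex.

Evaluating z = 5p + 5q at each vertex:
  (0, 0): z = 0
  (5, 0): z = 25
  (5, 5.5): z = 52.5
  (0, 8): z = 40

Bounded optimum: z* = 52.5 at (5, 5.5).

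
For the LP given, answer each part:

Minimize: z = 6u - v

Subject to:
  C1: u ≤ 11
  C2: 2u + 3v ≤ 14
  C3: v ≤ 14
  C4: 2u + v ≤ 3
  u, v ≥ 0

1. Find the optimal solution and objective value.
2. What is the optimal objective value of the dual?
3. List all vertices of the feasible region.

1. u = 0, v = 3, z = -3
2. -3 (by strong duality, equal to the primal optimum)
3. (0, 0), (1.5, 0), (0, 3)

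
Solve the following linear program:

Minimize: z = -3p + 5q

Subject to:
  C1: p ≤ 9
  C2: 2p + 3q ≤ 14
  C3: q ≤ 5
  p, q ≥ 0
p = 7, q = 0, z = -21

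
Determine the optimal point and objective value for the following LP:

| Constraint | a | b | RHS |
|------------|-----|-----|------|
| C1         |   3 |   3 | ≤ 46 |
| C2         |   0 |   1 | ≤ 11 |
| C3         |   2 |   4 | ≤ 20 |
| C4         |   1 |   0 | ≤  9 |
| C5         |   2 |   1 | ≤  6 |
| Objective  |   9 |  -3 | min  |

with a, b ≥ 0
Each vertex is the intersection of two constraint boundaries that also satisfies all remaining constraints:
  a = 0 and b = 0 → (0, 0)
  2a + b = 6 and b = 0 → (3, 0)
  2a + 4b = 20 and 2a + b = 6 → (0.6667, 4.667)
  2a + 4b = 20 and a = 0 → (0, 5)

Evaluating z = 9a - 3b at each vertex:
  (0, 0): z = 0
  (3, 0): z = 27
  (0.6667, 4.667): z = -8
  (0, 5): z = -15

The minimum is at (0, 5) with z = -15.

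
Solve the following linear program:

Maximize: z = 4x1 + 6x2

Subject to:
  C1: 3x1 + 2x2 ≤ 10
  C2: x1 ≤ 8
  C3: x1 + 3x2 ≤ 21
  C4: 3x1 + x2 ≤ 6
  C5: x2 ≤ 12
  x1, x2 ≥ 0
Each vertex is the intersection of two constraint boundaries that also satisfies all remaining constraints:
  x1 = 0 and x2 = 0 → (0, 0)
  3x1 + x2 = 6 and x2 = 0 → (2, 0)
  3x1 + 2x2 = 10 and 3x1 + x2 = 6 → (0.6667, 4)
  3x1 + 2x2 = 10 and x1 = 0 → (0, 5)

Evaluating z = 4x1 + 6x2 at each vertex:
  (0, 0): z = 0
  (2, 0): z = 8
  (0.6667, 4): z = 26.67
  (0, 5): z = 30

The maximum is at (0, 5) with z = 30.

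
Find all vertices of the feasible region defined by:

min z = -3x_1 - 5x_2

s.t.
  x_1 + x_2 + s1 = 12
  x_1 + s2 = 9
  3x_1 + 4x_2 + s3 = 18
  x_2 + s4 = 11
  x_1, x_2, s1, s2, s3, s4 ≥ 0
Each vertex is the intersection of two constraint boundaries that also satisfies all remaining constraints:
  x_1 = 0 and x_2 = 0 → (0, 0)
  3x_1 + 4x_2 = 18 and x_2 = 0 → (6, 0)
  3x_1 + 4x_2 = 18 and x_1 = 0 → (0, 4.5)

Vertices: (0, 0), (6, 0), (0, 4.5)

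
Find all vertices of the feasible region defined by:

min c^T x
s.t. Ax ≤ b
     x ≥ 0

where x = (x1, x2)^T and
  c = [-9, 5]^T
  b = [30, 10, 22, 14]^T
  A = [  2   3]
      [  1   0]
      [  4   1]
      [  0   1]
Each vertex is the intersection of two constraint boundaries that also satisfies all remaining constraints:
  x1 = 0 and x2 = 0 → (0, 0)
  4x1 + x2 = 22 and x2 = 0 → (5.5, 0)
  2x1 + 3x2 = 30 and 4x1 + x2 = 22 → (3.6, 7.6)
  2x1 + 3x2 = 30 and x1 = 0 → (0, 10)

Vertices: (0, 0), (5.5, 0), (3.6, 7.6), (0, 10)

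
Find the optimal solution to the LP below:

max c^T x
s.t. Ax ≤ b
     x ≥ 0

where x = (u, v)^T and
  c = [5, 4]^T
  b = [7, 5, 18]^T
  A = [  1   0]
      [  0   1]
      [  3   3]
Each vertex is the intersection of two constraint boundaries that also satisfies all remaining constraints:
  u = 0 and v = 0 → (0, 0)
  3u + 3v = 18 and v = 0 → (6, 0)
  v = 5 and 3u + 3v = 18 → (1, 5)
  v = 5 and u = 0 → (0, 5)

Evaluating z = 5u + 4v at each vertex:
  (0, 0): z = 0
  (6, 0): z = 30
  (1, 5): z = 25
  (0, 5): z = 20

The maximum is at (6, 0) with z = 30.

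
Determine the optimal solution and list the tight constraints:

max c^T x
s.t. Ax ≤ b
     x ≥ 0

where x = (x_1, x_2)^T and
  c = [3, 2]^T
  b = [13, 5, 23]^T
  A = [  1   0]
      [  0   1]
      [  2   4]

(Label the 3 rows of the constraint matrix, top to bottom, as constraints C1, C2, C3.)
Optimal: x_1 = 11.5, x_2 = 0
Slack at optimum:
  C1: slack = 1.5
  C2: slack = 5
  C3: slack = 0 (binding)
  x_1 ≥ 0: x_1 = 11.5
  x_2 ≥ 0: x_2 = 0 (binding)
Binding constraints: C3, x_2 ≥ 0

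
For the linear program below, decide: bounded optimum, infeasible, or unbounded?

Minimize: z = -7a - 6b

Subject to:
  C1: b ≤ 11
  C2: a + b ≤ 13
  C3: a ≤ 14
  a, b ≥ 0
The point (13, 0) satisfies every constraint, so the LP is feasible; the constraints give a ≤ 14 and b ≤ 11, which with a, b ≥ 0 keep the feasible region inside a bounded box. A feasible, bounded LP attains a finite optimum at a vertex.

Evaluating z = -7a - 6b at each vertex:
  (0, 0): z = 0
  (13, 0): z = -91
  (2, 11): z = -80
  (0, 11): z = -66

The LP has an optimal solution: (13, 0) with z = -91.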